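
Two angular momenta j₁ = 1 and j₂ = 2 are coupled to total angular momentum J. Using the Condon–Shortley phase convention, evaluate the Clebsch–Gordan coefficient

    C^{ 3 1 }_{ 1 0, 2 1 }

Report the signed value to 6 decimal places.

+0.730297

√[7·0!2!4!/7! · 1!1!3!1!4!2!] = √(96/5)
  +(−1)^0/∏(0,0,1,3,1,1)! = 1/6  (running 1/6)
⟨..|..⟩ = √(96/5)·(1/6) = +0.730297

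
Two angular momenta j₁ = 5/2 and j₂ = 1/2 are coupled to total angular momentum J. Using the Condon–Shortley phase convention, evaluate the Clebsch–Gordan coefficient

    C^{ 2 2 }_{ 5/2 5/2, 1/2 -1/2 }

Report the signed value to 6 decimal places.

+0.912871  (= +√(5/6))

triangle: 1!·4!·0!/6! = 24/720
(j±m)!: 5!·0!·0!·1!·4!·0! = 2880
prefactor² = (2J+1)·Δ·N² = 480
  k=0: +1/(0!·1!·0!·0!·4!·0!) = 1/24
Σ = 1/24  ⇒  CG² = 480·1/24² = 5/6
CG = +√(5/6) = +0.912871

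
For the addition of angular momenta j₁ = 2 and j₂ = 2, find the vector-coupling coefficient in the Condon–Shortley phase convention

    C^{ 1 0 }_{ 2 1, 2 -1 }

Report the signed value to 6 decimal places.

−√(1/10) ≈ -0.316228

triangle: 3!*1!*1!/6! = 6/720
(j±m)!: 3!*1!*1!*3!*1!*1! = 36
prefactor² = (2J+1)*Δ*N² = 9/10
  k=0: +1/(0!*3!*1!*1!*0!*0!) = 1/6
  k=1: −1/(1!*2!*0!*0!*1!*1!) = -1/2
Σ = -1/3  ⇒  CG² = 9/10*(-1/3)² = 1/10
CG = −√(1/10) = -0.316228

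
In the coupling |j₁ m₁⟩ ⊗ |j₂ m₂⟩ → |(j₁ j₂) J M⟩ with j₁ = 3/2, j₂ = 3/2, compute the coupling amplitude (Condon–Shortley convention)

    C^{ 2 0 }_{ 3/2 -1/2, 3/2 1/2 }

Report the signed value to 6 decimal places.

-0.500000

√[5·1!2!2!/6! · 1!2!2!1!2!2!] = √(4/9)
  +(−1)^0/∏(0,1,2,2,0,0)! = 1/4  (running 1/4)
  +(−1)^1/∏(1,0,1,1,1,1)! = -1  (running -3/4)
⟨..|..⟩ = √(4/9)·(-3/4) = -0.500000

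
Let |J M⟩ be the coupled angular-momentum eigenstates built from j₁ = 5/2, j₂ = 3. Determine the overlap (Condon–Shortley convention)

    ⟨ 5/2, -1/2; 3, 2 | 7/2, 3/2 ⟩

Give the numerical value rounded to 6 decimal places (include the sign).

+0.308607

√[8·2!3!4!/10! · 2!3!5!1!5!2!] = √(1536/7)
  +(−1)^1/∏(1,1,2,4,1,0)! = -1/48  (running -1/48)
  +(−1)^2/∏(2,0,1,3,2,1)! = 1/24  (running 1/48)
⟨..|..⟩ = √(1536/7)·(1/48) = +0.308607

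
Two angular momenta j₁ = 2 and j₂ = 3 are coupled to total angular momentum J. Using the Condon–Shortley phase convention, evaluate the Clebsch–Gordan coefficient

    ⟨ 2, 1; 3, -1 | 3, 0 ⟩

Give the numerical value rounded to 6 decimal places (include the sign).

+0.182574

j₁+j₂−J=2  J+j₁−j₂=2  J−j₁+j₂=4  j₁+j₂+J+1=9
(j₁±m₁, j₂±m₂, J±M) = (3,1,2,4,3,3)
P² = 96/5
sum k=0..1:
  [0] +1/8 = 1/8
  [1] −1/12 = -1/12
S = 1/24
C² = P²·S² = 1/30 ; C = +0.182574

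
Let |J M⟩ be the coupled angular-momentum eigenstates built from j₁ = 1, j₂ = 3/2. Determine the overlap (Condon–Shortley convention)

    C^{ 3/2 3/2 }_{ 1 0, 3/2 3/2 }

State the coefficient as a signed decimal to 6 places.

-0.774597

triangle: 1!·1!·2!/5! = 2/120
(j±m)!: 1!·1!·3!·0!·3!·0! = 36
prefactor² = (2J+1)·Δ·N² = 12/5
  k=1: −1/(1!·0!·0!·2!·1!·0!) = -1/2
Σ = -1/2  ⇒  CG² = 12/5·(-1/2)² = 3/5
CG = −√(3/5) = -0.774597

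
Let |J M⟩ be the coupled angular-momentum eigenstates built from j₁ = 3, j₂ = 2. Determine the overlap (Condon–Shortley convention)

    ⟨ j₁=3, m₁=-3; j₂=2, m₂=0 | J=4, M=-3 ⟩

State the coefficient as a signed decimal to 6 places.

-0.670820  (= −√(9/20))

√[9·1!5!3!/10! · 0!6!2!2!1!7!] = √(25920)
  +(−1)^1/∏(1,0,5,1,0,2)! = -1/240  (running -1/240)
⟨..|..⟩ = √(25920)·(-1/240) = -0.670820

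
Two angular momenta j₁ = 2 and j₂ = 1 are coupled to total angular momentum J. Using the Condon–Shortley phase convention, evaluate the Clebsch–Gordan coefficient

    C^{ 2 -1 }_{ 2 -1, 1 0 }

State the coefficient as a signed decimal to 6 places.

−√(1/6) ≈ -0.408248

j₁+j₂−J=1  J+j₁−j₂=3  J−j₁+j₂=1  j₁+j₂+J+1=6
(j₁±m₁, j₂±m₂, J±M) = (1,3,1,1,1,3)
P² = 3/2
sum k=0..1:
  [0] +1/6 = 1/6
  [1] −1/2 = -1/2
S = -1/3
C² = P²·S² = 1/6 ; C = -0.408248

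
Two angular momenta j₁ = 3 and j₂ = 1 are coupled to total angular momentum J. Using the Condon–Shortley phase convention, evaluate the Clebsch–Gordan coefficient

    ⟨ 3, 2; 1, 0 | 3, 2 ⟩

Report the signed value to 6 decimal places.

+0.577350

triangle: 1!*5!*1!/8! = 120/40320
(j±m)!: 5!*1!*1!*1!*5!*1! = 14400
prefactor² = (2J+1)*Δ*N² = 300
  k=0: +1/(0!*1!*1!*1!*4!*0!) = 1/24
  k=1: −1/(1!*0!*0!*0!*5!*1!) = -1/120
Σ = 1/30  ⇒  CG² = 300*1/30² = 1/3
CG = +√(1/3) = +0.577350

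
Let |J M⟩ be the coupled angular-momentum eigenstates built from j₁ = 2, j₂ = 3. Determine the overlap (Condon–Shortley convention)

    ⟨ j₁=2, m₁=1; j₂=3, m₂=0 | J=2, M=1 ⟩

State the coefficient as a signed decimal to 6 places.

j₁+j₂−J=3  J+j₁−j₂=1  J−j₁+j₂=3  j₁+j₂+J+1=8
(j₁±m₁, j₂±m₂, J±M) = (3,1,3,3,3,1)
P² = 81/14
sum k=0..1:
  [0] +1/36 = 1/36
  [1] −1/4 = -1/4
S = -2/9
C² = P²·S² = 2/7 ; C = -0.534522

-0.534522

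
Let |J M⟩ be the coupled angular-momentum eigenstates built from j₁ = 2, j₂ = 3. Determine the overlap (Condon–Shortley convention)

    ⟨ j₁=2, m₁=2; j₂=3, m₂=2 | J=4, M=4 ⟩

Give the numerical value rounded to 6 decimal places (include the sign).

+0.632456

j₁+j₂−J=1  J+j₁−j₂=3  J−j₁+j₂=5  j₁+j₂+J+1=10
(j₁±m₁, j₂±m₂, J±M) = (4,0,5,1,8,0)
P² = 207360
sum k=0..0:
  [0] +1/720 = 1/720
S = 1/720
C² = P²·S² = 2/5 ; C = +0.632456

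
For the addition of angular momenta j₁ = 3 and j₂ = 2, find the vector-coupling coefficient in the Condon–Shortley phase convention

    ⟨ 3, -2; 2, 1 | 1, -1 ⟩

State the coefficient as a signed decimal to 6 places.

-0.534522  (= −√(2/7))

j₁+j₂−J=4  J+j₁−j₂=2  J−j₁+j₂=0  j₁+j₂+J+1=7
(j₁±m₁, j₂±m₂, J±M) = (1,5,3,1,0,2)
P² = 288/7
sum k=3..3:
  [3] −1/12 = -1/12
S = -1/12
C² = P²·S² = 2/7 ; C = -0.534522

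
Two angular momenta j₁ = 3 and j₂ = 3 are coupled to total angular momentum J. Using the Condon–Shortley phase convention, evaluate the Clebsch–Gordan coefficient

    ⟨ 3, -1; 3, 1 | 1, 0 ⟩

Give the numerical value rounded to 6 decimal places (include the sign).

√[3·5!1!1!/8! · 2!4!4!2!1!1!] = √(144/7)
  +(−1)^3/∏(3,2,1,1,0,0)! = -1/12  (running -1/12)
  +(−1)^4/∏(4,1,0,0,1,1)! = 1/24  (running -1/24)
⟨..|..⟩ = √(144/7)·(-1/24) = -0.188982

−√(1/28) = -0.188982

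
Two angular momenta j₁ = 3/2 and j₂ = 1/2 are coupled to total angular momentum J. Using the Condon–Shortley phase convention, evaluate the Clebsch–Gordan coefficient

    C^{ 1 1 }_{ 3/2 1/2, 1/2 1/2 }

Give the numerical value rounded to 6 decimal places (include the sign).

√[3·1!2!0!/4! · 2!1!1!0!2!0!] = √(1)
  +(−1)^1/∏(1,0,0,0,2,0)! = -1/2  (running -1/2)
⟨..|..⟩ = √(1)·(-1/2) = -0.500000

−√(1/4) ≈ -0.500000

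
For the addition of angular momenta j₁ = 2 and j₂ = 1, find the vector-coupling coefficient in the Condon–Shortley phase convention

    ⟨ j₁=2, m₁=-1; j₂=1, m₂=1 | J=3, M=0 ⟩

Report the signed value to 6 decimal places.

+√(1/5) ≈ +0.447214

√[7·0!4!2!/7! · 1!3!2!0!3!3!] = √(144/5)
  +(−1)^0/∏(0,0,3,2,1,0)! = 1/12  (running 1/12)
⟨..|..⟩ = √(144/5)·(1/12) = +0.447214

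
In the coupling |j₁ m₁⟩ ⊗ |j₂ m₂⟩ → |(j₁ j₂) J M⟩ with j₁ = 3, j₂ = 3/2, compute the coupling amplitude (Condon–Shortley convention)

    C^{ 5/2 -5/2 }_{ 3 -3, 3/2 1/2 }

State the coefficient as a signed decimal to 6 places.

+0.731925

√[6·2!4!1!/8! · 0!6!2!1!0!5!] = √(8640/7)
  +(−1)^2/∏(2,0,4,0,0,1)! = 1/48  (running 1/48)
⟨..|..⟩ = √(8640/7)·(1/48) = +0.731925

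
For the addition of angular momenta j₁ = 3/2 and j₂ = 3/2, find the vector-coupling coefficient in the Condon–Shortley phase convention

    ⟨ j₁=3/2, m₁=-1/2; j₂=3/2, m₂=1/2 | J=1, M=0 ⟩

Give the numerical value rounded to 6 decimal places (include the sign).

-0.223607  (= −√(1/20))

j₁+j₂−J=2  J+j₁−j₂=1  J−j₁+j₂=1  j₁+j₂+J+1=5
(j₁±m₁, j₂±m₂, J±M) = (1,2,2,1,1,1)
P² = 1/5
sum k=1..2:
  [1] −1/1 = -1
  [2] +1/2 = 1/2
S = -1/2
C² = P²·S² = 1/20 ; C = -0.223607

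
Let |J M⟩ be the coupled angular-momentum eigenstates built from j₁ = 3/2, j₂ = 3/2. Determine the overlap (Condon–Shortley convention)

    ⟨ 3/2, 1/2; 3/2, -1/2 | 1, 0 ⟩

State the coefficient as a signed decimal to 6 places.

√[3·2!1!1!/5! · 2!1!1!2!1!1!] = √(1/5)
  +(−1)^0/∏(0,2,1,1,0,0)! = 1/2  (running 1/2)
  +(−1)^1/∏(1,1,0,0,1,1)! = -1  (running -1/2)
⟨..|..⟩ = √(1/5)·(-1/2) = -0.223607

−√(1/20) = -0.223607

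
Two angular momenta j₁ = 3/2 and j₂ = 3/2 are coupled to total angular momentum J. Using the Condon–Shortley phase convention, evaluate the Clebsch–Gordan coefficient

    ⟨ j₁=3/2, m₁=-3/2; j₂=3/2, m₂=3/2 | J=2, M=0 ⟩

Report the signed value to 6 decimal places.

−√(1/4) = -0.500000

triangle: 1!×2!×2!/6! = 4/720
(j±m)!: 0!×3!×3!×0!×2!×2! = 144
prefactor² = (2J+1)×Δ×N² = 4
  k=1: −1/(1!×0!×2!×2!×0!×0!) = -1/4
Σ = -1/4  ⇒  CG² = 4×(-1/4)² = 1/4
CG = −√(1/4) = -0.500000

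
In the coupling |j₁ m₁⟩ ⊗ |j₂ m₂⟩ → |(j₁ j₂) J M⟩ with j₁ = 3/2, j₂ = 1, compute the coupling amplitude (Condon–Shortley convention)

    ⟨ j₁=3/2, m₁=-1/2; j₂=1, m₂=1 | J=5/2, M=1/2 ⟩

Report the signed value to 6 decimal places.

√[6·0!3!2!/6! · 1!2!2!0!3!2!] = √(24/5)
  +(−1)^0/∏(0,0,2,2,1,0)! = 1/4  (running 1/4)
⟨..|..⟩ = √(24/5)·(1/4) = +0.547723

+0.547723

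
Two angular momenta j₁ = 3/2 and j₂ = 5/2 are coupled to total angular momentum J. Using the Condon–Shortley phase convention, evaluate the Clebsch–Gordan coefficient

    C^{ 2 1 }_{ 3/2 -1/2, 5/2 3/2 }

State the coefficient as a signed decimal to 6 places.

triangle: 2!*1!*3!/7! = 12/5040
(j±m)!: 1!*2!*4!*1!*3!*1! = 288
prefactor² = (2J+1)*Δ*N² = 24/7
  k=1: −1/(1!*1!*1!*3!*0!*0!) = -1/6
  k=2: +1/(2!*0!*0!*2!*1!*1!) = 1/4
Σ = 1/12  ⇒  CG² = 24/7*1/12² = 1/42
CG = +√(1/42) = +0.154303

+√(1/42) = +0.154303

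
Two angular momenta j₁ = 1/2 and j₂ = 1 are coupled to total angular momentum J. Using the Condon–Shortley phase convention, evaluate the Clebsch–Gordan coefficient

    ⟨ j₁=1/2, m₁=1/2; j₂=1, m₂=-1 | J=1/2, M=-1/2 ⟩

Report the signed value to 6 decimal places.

j₁+j₂−J=1  J+j₁−j₂=0  J−j₁+j₂=1  j₁+j₂+J+1=3
(j₁±m₁, j₂±m₂, J±M) = (1,0,0,2,0,1)
P² = 2/3
sum k=0..0:
  [0] +1/1 = 1
S = 1
C² = P²·S² = 2/3 ; C = +0.816497

+0.816497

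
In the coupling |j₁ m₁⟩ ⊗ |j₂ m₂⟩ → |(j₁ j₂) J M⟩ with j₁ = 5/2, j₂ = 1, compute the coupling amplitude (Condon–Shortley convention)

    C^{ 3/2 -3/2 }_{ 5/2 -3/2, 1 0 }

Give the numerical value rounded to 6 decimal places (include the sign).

−√(4/15) ≈ -0.516398

j₁+j₂−J=2  J+j₁−j₂=3  J−j₁+j₂=0  j₁+j₂+J+1=6
(j₁±m₁, j₂±m₂, J±M) = (1,4,1,1,0,3)
P² = 48/5
sum k=1..1:
  [1] −1/6 = -1/6
S = -1/6
C² = P²·S² = 4/15 ; C = -0.516398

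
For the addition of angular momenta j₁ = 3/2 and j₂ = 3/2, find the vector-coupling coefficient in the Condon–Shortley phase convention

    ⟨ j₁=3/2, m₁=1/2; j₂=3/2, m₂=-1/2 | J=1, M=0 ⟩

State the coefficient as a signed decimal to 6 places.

√[3·2!1!1!/5! · 2!1!1!2!1!1!] = √(1/5)
  +(−1)^0/∏(0,2,1,1,0,0)! = 1/2  (running 1/2)
  +(−1)^1/∏(1,1,0,0,1,1)! = -1  (running -1/2)
⟨..|..⟩ = √(1/5)·(-1/2) = -0.223607

-0.223607  (= −√(1/20))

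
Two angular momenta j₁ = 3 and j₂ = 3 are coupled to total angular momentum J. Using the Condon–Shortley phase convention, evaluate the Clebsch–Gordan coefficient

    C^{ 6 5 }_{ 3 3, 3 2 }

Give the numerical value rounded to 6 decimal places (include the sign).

√[13·0!6!6!/13! · 6!0!5!1!11!1!] = √(3732480000)
  +(−1)^0/∏(0,0,0,5,6,1)! = 1/86400  (running 1/86400)
⟨..|..⟩ = √(3732480000)·(1/86400) = +0.707107

+0.707107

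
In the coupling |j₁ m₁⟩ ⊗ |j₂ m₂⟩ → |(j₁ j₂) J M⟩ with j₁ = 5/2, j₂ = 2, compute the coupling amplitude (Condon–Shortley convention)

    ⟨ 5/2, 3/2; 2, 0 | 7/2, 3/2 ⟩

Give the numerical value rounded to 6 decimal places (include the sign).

√[8·1!4!3!/9! · 4!1!2!2!5!2!] = √(512/7)
  +(−1)^0/∏(0,1,1,2,3,1)! = 1/12  (running 1/12)
  +(−1)^1/∏(1,0,0,1,4,2)! = -1/48  (running 1/16)
⟨..|..⟩ = √(512/7)·(1/16) = +0.534522

+√(2/7) ≈ +0.534522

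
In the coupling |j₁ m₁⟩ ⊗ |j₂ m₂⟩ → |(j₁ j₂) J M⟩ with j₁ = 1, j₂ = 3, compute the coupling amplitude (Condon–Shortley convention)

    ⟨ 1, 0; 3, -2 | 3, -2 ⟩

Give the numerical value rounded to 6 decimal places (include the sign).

+0.577350

√[7·1!1!5!/8! · 1!1!1!5!1!5!] = √(300)
  +(−1)^0/∏(0,1,1,1,0,4)! = 1/24  (running 1/24)
  +(−1)^1/∏(1,0,0,0,1,5)! = -1/120  (running 1/30)
⟨..|..⟩ = √(300)·(1/30) = +0.577350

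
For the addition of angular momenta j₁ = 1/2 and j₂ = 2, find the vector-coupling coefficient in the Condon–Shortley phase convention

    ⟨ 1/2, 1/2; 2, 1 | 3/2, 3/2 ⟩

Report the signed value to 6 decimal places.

+0.447214

√[4·1!0!3!/5! · 1!0!3!1!3!0!] = √(36/5)
  +(−1)^0/∏(0,1,0,3,0,0)! = 1/6  (running 1/6)
⟨..|..⟩ = √(36/5)·(1/6) = +0.447214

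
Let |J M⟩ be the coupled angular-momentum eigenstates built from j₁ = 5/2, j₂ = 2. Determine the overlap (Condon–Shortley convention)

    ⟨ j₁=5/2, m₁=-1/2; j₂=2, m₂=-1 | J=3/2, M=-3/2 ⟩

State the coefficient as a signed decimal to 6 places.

-0.507093

√[4·3!2!1!/7! · 2!3!1!3!0!3!] = √(144/35)
  +(−1)^1/∏(1,2,2,0,0,1)! = -1/4  (running -1/4)
⟨..|..⟩ = √(144/35)·(-1/4) = -0.507093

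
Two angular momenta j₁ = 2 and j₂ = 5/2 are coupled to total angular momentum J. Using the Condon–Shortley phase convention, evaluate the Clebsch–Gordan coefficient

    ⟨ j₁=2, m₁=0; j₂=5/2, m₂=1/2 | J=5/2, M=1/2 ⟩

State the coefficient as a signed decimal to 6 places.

−√(8/35) = -0.478091

j₁+j₂−J=2  J+j₁−j₂=2  J−j₁+j₂=3  j₁+j₂+J+1=8
(j₁±m₁, j₂±m₂, J±M) = (2,2,3,2,3,2)
P² = 72/35
sum k=0..2:
  [0] +1/24 = 1/24
  [1] −1/2 = -1/2
  [2] +1/8 = 1/8
S = -1/3
C² = P²·S² = 8/35 ; C = -0.478091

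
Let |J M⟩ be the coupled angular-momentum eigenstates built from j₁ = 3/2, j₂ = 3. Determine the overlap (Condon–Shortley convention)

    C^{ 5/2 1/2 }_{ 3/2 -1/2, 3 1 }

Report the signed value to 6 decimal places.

−√(1/70) = -0.119523

j₁+j₂−J=2  J+j₁−j₂=1  J−j₁+j₂=4  j₁+j₂+J+1=8
(j₁±m₁, j₂±m₂, J±M) = (1,2,4,2,3,2)
P² = 288/35
sum k=1..2:
  [1] −1/6 = -1/6
  [2] +1/8 = 1/8
S = -1/24
C² = P²·S² = 1/70 ; C = -0.119523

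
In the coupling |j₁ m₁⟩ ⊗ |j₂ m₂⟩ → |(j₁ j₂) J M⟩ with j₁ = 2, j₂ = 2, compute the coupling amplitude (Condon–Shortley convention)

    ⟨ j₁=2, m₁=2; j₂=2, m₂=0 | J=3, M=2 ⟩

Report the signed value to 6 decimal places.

+0.707107

triangle: 1!*3!*3!/8! = 36/40320
(j±m)!: 4!*0!*2!*2!*5!*1! = 11520
prefactor² = (2J+1)*Δ*N² = 72
  k=0: +1/(0!*1!*0!*2!*3!*1!) = 1/12
Σ = 1/12  ⇒  CG² = 72*1/12² = 1/2
CG = +√(1/2) = +0.707107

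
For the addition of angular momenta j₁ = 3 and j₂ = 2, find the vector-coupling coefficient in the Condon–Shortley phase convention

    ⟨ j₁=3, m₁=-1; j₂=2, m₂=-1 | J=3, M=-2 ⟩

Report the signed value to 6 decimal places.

-0.500000

triangle: 2!·4!·2!/9! = 96/362880
(j±m)!: 2!·4!·1!·3!·1!·5! = 34560
prefactor² = (2J+1)·Δ·N² = 64
  k=0: +1/(0!·2!·4!·1!·0!·1!) = 1/48
  k=1: −1/(1!·1!·3!·0!·1!·2!) = -1/12
Σ = -1/16  ⇒  CG² = 64·(-1/16)² = 1/4
CG = −√(1/4) = -0.500000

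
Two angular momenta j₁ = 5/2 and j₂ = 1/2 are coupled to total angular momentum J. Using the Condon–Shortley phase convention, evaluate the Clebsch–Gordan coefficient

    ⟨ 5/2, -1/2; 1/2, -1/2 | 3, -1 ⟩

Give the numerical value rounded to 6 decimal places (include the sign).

√[7·0!5!1!/7! · 2!3!0!1!2!4!] = √(96)
  +(−1)^0/∏(0,0,3,0,2,1)! = 1/12  (running 1/12)
⟨..|..⟩ = √(96)·(1/12) = +0.816497

+√(2/3) ≈ +0.816497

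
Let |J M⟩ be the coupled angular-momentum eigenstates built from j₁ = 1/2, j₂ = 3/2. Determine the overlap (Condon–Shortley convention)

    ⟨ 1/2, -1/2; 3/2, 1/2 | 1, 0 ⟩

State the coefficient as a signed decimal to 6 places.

j₁+j₂−J=1  J+j₁−j₂=0  J−j₁+j₂=2  j₁+j₂+J+1=4
(j₁±m₁, j₂±m₂, J±M) = (0,1,2,1,1,1)
P² = 1/2
sum k=1..1:
  [1] −1/1 = -1
S = -1
C² = P²·S² = 1/2 ; C = -0.707107

−√(1/2) = -0.707107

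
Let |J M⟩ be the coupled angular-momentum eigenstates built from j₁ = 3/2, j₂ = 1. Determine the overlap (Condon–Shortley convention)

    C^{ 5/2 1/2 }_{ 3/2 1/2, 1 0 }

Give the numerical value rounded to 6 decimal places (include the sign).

√[6·0!3!2!/6! · 2!1!1!1!3!2!] = √(12/5)
  +(−1)^0/∏(0,0,1,1,2,1)! = 1/2  (running 1/2)
⟨..|..⟩ = √(12/5)·(1/2) = +0.774597

+√(3/5) = +0.774597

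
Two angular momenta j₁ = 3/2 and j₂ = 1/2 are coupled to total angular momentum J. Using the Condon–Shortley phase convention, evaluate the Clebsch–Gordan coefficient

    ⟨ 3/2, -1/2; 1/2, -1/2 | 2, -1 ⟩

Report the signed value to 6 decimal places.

√[5·0!3!1!/5! · 1!2!0!1!1!3!] = √(3)
  +(−1)^0/∏(0,0,2,0,1,1)! = 1/2  (running 1/2)
⟨..|..⟩ = √(3)·(1/2) = +0.866025

+0.866025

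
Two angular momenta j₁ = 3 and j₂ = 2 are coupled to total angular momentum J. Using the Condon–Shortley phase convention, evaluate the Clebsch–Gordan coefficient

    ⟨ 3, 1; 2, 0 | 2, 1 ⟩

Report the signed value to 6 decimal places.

-0.377964

√[5·3!3!1!/8! · 4!2!2!2!3!1!] = √(36/7)
  +(−1)^1/∏(1,2,1,1,2,0)! = -1/4  (running -1/4)
  +(−1)^2/∏(2,1,0,0,3,1)! = 1/12  (running -1/6)
⟨..|..⟩ = √(36/7)·(-1/6) = -0.377964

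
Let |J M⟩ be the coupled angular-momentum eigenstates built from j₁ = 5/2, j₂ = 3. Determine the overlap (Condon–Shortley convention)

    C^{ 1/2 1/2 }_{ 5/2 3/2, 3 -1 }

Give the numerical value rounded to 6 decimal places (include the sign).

j₁+j₂−J=5  J+j₁−j₂=0  J−j₁+j₂=1  j₁+j₂+J+1=7
(j₁±m₁, j₂±m₂, J±M) = (4,1,2,4,1,0)
P² = 384/7
sum k=1..1:
  [1] −1/24 = -1/24
S = -1/24
C² = P²·S² = 2/21 ; C = -0.308607

-0.308607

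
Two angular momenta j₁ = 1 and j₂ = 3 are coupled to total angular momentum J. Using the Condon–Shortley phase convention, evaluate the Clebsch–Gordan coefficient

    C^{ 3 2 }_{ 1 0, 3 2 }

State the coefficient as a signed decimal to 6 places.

triangle: 1!·1!·5!/8! = 120/40320
(j±m)!: 1!·1!·5!·1!·5!·1! = 14400
prefactor² = (2J+1)·Δ·N² = 300
  k=0: +1/(0!·1!·1!·5!·0!·0!) = 1/120
  k=1: −1/(1!·0!·0!·4!·1!·1!) = -1/24
Σ = -1/30  ⇒  CG² = 300·(-1/30)² = 1/3
CG = −√(1/3) = -0.577350

-0.577350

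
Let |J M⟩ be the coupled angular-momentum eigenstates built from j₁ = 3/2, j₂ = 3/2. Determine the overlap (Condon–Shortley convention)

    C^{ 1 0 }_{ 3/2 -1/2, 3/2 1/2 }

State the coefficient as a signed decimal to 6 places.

-0.223607  (= −√(1/20))

j₁+j₂−J=2  J+j₁−j₂=1  J−j₁+j₂=1  j₁+j₂+J+1=5
(j₁±m₁, j₂±m₂, J±M) = (1,2,2,1,1,1)
P² = 1/5
sum k=1..2:
  [1] −1/1 = -1
  [2] +1/2 = 1/2
S = -1/2
C² = P²·S² = 1/20 ; C = -0.223607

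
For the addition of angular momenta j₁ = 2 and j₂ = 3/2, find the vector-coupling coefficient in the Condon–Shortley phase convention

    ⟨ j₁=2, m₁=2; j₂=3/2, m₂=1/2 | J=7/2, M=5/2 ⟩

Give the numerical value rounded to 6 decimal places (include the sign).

+0.654654

√[8·0!4!3!/8! · 4!0!2!1!6!1!] = √(6912/7)
  +(−1)^0/∏(0,0,0,2,4,1)! = 1/48  (running 1/48)
⟨..|..⟩ = √(6912/7)·(1/48) = +0.654654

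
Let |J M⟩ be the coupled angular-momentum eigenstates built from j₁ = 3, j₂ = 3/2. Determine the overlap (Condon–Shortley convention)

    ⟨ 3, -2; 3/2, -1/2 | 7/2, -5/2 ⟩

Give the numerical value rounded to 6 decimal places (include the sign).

−√(1/7) = -0.377964

j₁+j₂−J=1  J+j₁−j₂=5  J−j₁+j₂=2  j₁+j₂+J+1=9
(j₁±m₁, j₂±m₂, J±M) = (1,5,1,2,1,6)
P² = 6400/7
sum k=0..1:
  [0] +1/120 = 1/120
  [1] −1/48 = -1/48
S = -1/80
C² = P²·S² = 1/7 ; C = -0.377964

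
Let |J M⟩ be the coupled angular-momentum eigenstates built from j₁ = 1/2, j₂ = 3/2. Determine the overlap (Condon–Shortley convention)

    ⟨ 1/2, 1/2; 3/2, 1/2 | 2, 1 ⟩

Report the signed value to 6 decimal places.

√[5·0!1!3!/5! · 1!0!2!1!3!1!] = √(3)
  +(−1)^0/∏(0,0,0,2,1,1)! = 1/2  (running 1/2)
⟨..|..⟩ = √(3)·(1/2) = +0.866025

+√(3/4) = +0.866025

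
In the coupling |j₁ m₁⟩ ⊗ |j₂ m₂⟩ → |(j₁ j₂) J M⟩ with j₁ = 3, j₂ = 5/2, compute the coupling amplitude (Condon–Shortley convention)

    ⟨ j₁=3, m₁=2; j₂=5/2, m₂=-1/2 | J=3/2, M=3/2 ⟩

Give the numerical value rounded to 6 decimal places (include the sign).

-0.534522  (= −√(2/7))

√[4·4!2!1!/8! · 5!1!2!3!3!0!] = √(288/7)
  +(−1)^1/∏(1,3,0,1,2,0)! = -1/12  (running -1/12)
⟨..|..⟩ = √(288/7)·(-1/12) = -0.534522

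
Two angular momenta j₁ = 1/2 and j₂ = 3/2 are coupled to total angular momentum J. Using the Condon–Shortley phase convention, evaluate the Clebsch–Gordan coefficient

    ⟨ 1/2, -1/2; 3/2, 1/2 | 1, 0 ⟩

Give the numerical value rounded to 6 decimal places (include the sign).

√[3·1!0!2!/4! · 0!1!2!1!1!1!] = √(1/2)
  +(−1)^1/∏(1,0,0,1,0,1)! = -1  (running -1)
⟨..|..⟩ = √(1/2)·(-1) = -0.707107

-0.707107  (= −√(1/2))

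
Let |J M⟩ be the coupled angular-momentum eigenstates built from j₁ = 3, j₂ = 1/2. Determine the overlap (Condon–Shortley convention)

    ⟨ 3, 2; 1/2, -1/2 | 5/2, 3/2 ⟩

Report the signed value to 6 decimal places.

+0.845154  (= +√(5/7))

triangle: 1!*5!*0!/7! = 120/5040
(j±m)!: 5!*1!*0!*1!*4!*1! = 2880
prefactor² = (2J+1)*Δ*N² = 2880/7
  k=0: +1/(0!*1!*1!*0!*4!*0!) = 1/24
Σ = 1/24  ⇒  CG² = 2880/7*1/24² = 5/7
CG = +√(5/7) = +0.845154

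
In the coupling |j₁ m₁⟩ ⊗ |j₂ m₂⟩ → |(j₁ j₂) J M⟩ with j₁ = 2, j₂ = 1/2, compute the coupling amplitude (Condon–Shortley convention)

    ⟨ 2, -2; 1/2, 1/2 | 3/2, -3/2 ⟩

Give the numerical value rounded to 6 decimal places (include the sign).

-0.894427

√[4·1!3!0!/5! · 0!4!1!0!0!3!] = √(144/5)
  +(−1)^1/∏(1,0,3,0,0,0)! = -1/6  (running -1/6)
⟨..|..⟩ = √(144/5)·(-1/6) = -0.894427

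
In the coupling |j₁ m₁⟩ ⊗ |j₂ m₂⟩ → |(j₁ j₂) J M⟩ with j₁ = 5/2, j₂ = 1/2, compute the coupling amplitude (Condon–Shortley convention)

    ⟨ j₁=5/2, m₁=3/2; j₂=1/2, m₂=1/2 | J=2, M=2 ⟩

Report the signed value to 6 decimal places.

√[5·1!4!0!/6! · 4!1!1!0!4!0!] = √(96)
  +(−1)^1/∏(1,0,0,0,4,0)! = -1/24  (running -1/24)
⟨..|..⟩ = √(96)·(-1/24) = -0.408248

−√(1/6) = -0.408248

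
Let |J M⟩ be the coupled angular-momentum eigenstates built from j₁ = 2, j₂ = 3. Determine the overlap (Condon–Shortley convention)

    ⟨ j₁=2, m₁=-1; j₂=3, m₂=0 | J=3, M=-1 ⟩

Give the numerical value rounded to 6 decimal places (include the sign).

triangle: 2!*2!*4!/9! = 96/362880
(j±m)!: 1!*3!*3!*3!*2!*4! = 10368
prefactor² = (2J+1)*Δ*N² = 96/5
  k=1: −1/(1!*1!*2!*2!*0!*2!) = -1/8
  k=2: +1/(2!*0!*1!*1!*1!*3!) = 1/12
Σ = -1/24  ⇒  CG² = 96/5*(-1/24)² = 1/30
CG = −√(1/30) = -0.182574

−√(1/30) = -0.182574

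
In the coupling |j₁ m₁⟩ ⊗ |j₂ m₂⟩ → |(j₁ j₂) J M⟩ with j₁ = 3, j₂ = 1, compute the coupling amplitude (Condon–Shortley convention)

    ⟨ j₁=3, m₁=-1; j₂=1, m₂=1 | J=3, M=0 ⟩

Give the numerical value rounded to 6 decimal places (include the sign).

−√(1/2) = -0.707107

√[7·1!5!1!/8! · 2!4!2!0!3!3!] = √(72)
  +(−1)^1/∏(1,0,3,1,2,0)! = -1/12  (running -1/12)
⟨..|..⟩ = √(72)·(-1/12) = -0.707107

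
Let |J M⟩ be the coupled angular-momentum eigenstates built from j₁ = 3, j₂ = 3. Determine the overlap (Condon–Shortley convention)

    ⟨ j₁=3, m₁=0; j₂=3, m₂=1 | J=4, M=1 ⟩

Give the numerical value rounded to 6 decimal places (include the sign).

−√(15/154) = -0.312094

j₁+j₂−J=2  J+j₁−j₂=4  J−j₁+j₂=4  j₁+j₂+J+1=11
(j₁±m₁, j₂±m₂, J±M) = (3,3,4,2,5,3)
P² = 124416/385
sum k=0..2:
  [0] +1/288 = 1/288
  [1] −1/24 = -1/24
  [2] +1/48 = 1/48
S = -5/288
C² = P²·S² = 15/154 ; C = -0.312094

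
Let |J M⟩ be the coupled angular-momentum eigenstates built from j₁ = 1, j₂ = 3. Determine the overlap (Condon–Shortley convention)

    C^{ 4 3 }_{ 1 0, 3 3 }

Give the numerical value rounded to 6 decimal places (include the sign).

triangle: 0!*2!*6!/9! = 1440/362880
(j±m)!: 1!*1!*6!*0!*7!*1! = 3628800
prefactor² = (2J+1)*Δ*N² = 129600
  k=0: +1/(0!*0!*1!*6!*1!*0!) = 1/720
Σ = 1/720  ⇒  CG² = 129600*1/720² = 1/4
CG = +√(1/4) = +0.500000

+√(1/4) = +0.500000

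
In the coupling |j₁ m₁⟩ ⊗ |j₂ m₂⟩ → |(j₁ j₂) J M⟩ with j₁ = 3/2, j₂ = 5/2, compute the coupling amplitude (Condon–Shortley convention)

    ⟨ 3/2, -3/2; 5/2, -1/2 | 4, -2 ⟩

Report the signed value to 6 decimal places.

√[9·0!3!5!/9! · 0!3!2!3!2!6!] = √(12960/7)
  +(−1)^0/∏(0,0,3,2,0,3)! = 1/72  (running 1/72)
⟨..|..⟩ = √(12960/7)·(1/72) = +0.597614

+√(5/14) ≈ +0.597614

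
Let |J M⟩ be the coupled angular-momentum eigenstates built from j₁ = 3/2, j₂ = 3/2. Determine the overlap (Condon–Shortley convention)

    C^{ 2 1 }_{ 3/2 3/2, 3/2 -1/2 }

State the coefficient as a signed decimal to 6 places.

triangle: 1!·2!·2!/6! = 4/720
(j±m)!: 3!·0!·1!·2!·3!·1! = 72
prefactor² = (2J+1)·Δ·N² = 2
  k=0: +1/(0!·1!·0!·1!·2!·1!) = 1/2
Σ = 1/2  ⇒  CG² = 2·1/2² = 1/2
CG = +√(1/2) = +0.707107

+0.707107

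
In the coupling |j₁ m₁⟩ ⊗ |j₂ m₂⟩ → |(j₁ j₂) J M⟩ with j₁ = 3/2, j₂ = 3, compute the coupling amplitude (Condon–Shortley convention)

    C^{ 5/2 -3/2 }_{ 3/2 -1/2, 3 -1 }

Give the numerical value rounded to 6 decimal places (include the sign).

−√(7/20) = -0.591608

triangle: 2!×1!×4!/8! = 48/40320
(j±m)!: 1!×2!×2!×4!×1!×4! = 2304
prefactor² = (2J+1)×Δ×N² = 576/35
  k=1: −1/(1!×1!×1!×1!×0!×3!) = -1/6
  k=2: +1/(2!×0!×0!×0!×1!×4!) = 1/48
Σ = -7/48  ⇒  CG² = 576/35×(-7/48)² = 7/20
CG = −√(7/20) = -0.591608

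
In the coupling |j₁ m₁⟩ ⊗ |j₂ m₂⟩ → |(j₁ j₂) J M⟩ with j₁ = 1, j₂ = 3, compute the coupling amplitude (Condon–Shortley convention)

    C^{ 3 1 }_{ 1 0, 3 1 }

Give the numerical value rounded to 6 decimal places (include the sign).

√[7·1!1!5!/8! · 1!1!4!2!4!2!] = √(48)
  +(−1)^0/∏(0,1,1,4,0,1)! = 1/24  (running 1/24)
  +(−1)^1/∏(1,0,0,3,1,2)! = -1/12  (running -1/24)
⟨..|..⟩ = √(48)·(-1/24) = -0.288675

-0.288675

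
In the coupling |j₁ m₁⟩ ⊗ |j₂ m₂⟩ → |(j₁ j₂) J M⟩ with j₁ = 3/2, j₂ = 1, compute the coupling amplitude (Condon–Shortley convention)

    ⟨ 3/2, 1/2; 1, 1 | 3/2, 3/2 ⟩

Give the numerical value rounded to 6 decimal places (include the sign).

-0.632456

j₁+j₂−J=1  J+j₁−j₂=2  J−j₁+j₂=1  j₁+j₂+J+1=5
(j₁±m₁, j₂±m₂, J±M) = (2,1,2,0,3,0)
P² = 8/5
sum k=1..1:
  [1] −1/2 = -1/2
S = -1/2
C² = P²·S² = 2/5 ; C = -0.632456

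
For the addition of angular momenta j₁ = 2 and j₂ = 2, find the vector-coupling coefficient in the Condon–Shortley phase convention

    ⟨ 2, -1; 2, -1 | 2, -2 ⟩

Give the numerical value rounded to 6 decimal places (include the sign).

−√(3/7) = -0.654654

j₁+j₂−J=2  J+j₁−j₂=2  J−j₁+j₂=2  j₁+j₂+J+1=7
(j₁±m₁, j₂±m₂, J±M) = (1,3,1,3,0,4)
P² = 48/7
sum k=1..1:
  [1] −1/4 = -1/4
S = -1/4
C² = P²·S² = 3/7 ; C = -0.654654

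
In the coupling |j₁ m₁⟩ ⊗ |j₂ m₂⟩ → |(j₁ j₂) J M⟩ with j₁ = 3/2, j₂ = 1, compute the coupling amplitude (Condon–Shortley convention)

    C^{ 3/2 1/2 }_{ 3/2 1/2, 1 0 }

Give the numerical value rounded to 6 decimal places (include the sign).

triangle: 1!*2!*1!/5! = 2/120
(j±m)!: 2!*1!*1!*1!*2!*1! = 4
prefactor² = (2J+1)*Δ*N² = 4/15
  k=0: +1/(0!*1!*1!*1!*1!*0!) = 1
  k=1: −1/(1!*0!*0!*0!*2!*1!) = -1/2
Σ = 1/2  ⇒  CG² = 4/15*1/2² = 1/15
CG = +√(1/15) = +0.258199

+√(1/15) ≈ +0.258199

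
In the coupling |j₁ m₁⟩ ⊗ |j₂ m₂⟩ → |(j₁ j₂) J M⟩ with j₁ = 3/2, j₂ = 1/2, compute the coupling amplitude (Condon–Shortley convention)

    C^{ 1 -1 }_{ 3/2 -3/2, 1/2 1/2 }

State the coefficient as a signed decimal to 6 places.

-0.866025

√[3·1!2!0!/4! · 0!3!1!0!0!2!] = √(3)
  +(−1)^1/∏(1,0,2,0,0,0)! = -1/2  (running -1/2)
⟨..|..⟩ = √(3)·(-1/2) = -0.866025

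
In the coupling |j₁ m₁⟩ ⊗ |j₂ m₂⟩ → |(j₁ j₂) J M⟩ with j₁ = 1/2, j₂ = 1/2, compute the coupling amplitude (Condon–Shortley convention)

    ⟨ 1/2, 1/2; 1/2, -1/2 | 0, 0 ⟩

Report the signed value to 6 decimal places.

+√(1/2) ≈ +0.707107

j₁+j₂−J=1  J+j₁−j₂=0  J−j₁+j₂=0  j₁+j₂+J+1=2
(j₁±m₁, j₂±m₂, J±M) = (1,0,0,1,0,0)
P² = 1/2
sum k=0..0:
  [0] +1/1 = 1
S = 1
C² = P²·S² = 1/2 ; C = +0.707107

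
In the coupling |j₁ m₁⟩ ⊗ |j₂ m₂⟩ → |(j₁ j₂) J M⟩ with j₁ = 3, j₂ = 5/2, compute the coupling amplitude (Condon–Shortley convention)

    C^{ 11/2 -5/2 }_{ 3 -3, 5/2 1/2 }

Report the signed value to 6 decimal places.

+√(2/33) = +0.246183

triangle: 0!×6!×5!/12! = 86400/479001600
(j±m)!: 0!×6!×3!×2!×3!×8! = 2090188800
prefactor² = (2J+1)×Δ×N² = 49766400/11
  k=0: +1/(0!×0!×6!×3!×0!×2!) = 1/8640
Σ = 1/8640  ⇒  CG² = 49766400/11×1/8640² = 2/33
CG = +√(2/33) = +0.246183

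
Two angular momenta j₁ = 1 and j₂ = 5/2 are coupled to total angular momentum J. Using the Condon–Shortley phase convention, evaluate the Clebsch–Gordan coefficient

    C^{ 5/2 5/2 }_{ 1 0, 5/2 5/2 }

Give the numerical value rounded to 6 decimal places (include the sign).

−√(5/7) ≈ -0.845154

√[6·1!1!4!/7! · 1!1!5!0!5!0!] = √(2880/7)
  +(−1)^1/∏(1,0,0,4,1,0)! = -1/24  (running -1/24)
⟨..|..⟩ = √(2880/7)·(-1/24) = -0.845154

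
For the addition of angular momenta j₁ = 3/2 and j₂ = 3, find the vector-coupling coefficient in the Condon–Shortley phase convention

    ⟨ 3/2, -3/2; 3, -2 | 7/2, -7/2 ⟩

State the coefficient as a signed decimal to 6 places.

-0.577350

√[8·1!2!5!/9! · 0!3!1!5!0!7!] = √(19200)
  +(−1)^1/∏(1,0,2,0,0,5)! = -1/240  (running -1/240)
⟨..|..⟩ = √(19200)·(-1/240) = -0.577350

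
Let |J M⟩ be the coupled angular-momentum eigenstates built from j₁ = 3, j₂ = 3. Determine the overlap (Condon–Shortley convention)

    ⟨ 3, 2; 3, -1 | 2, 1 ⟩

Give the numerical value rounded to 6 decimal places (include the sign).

−√(5/28) ≈ -0.422577

triangle: 4!·2!·2!/9! = 96/362880
(j±m)!: 5!·1!·2!·4!·3!·1! = 34560
prefactor² = (2J+1)·Δ·N² = 320/7
  k=0: +1/(0!·4!·1!·2!·1!·0!) = 1/48
  k=1: −1/(1!·3!·0!·1!·2!·1!) = -1/12
Σ = -1/16  ⇒  CG² = 320/7·(-1/16)² = 5/28
CG = −√(5/28) = -0.422577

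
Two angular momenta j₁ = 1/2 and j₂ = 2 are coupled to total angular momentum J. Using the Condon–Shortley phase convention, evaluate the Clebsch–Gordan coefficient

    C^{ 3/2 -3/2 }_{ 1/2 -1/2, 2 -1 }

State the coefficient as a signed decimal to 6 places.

−√(1/5) = -0.447214

triangle: 1!·0!·3!/5! = 6/120
(j±m)!: 0!·1!·1!·3!·0!·3! = 36
prefactor² = (2J+1)·Δ·N² = 36/5
  k=1: −1/(1!·0!·0!·0!·0!·3!) = -1/6
Σ = -1/6  ⇒  CG² = 36/5·(-1/6)² = 1/5
CG = −√(1/5) = -0.447214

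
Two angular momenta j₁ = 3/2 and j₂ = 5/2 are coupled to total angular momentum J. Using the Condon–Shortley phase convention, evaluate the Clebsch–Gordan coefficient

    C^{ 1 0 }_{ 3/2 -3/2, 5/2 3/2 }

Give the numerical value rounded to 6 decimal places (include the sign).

j₁+j₂−J=3  J+j₁−j₂=0  J−j₁+j₂=2  j₁+j₂+J+1=6
(j₁±m₁, j₂±m₂, J±M) = (0,3,4,1,1,1)
P² = 36/5
sum k=3..3:
  [3] −1/6 = -1/6
S = -1/6
C² = P²·S² = 1/5 ; C = -0.447214

-0.447214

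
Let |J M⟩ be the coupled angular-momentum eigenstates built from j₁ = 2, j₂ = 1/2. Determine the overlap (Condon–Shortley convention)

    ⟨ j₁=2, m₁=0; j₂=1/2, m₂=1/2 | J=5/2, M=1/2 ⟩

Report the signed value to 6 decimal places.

j₁+j₂−J=0  J+j₁−j₂=4  J−j₁+j₂=1  j₁+j₂+J+1=6
(j₁±m₁, j₂±m₂, J±M) = (2,2,1,0,3,2)
P² = 48/5
sum k=0..0:
  [0] +1/4 = 1/4
S = 1/4
C² = P²·S² = 3/5 ; C = +0.774597

+√(3/5) = +0.774597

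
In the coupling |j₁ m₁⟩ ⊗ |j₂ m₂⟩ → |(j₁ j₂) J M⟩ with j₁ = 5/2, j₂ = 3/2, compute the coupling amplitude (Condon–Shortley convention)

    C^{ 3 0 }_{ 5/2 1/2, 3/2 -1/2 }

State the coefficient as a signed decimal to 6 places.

triangle: 1!·4!·2!/8! = 48/40320
(j±m)!: 3!·2!·1!·2!·3!·3! = 864
prefactor² = (2J+1)·Δ·N² = 36/5
  k=0: +1/(0!·1!·2!·1!·2!·1!) = 1/4
  k=1: −1/(1!·0!·1!·0!·3!·2!) = -1/12
Σ = 1/6  ⇒  CG² = 36/5·1/6² = 1/5
CG = +√(1/5) = +0.447214

+√(1/5) = +0.447214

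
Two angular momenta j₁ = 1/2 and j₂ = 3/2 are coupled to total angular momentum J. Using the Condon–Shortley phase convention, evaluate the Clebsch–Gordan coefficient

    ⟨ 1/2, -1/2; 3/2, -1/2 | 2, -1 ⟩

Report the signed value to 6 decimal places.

+0.866025

triangle: 0!·1!·3!/5! = 6/120
(j±m)!: 0!·1!·1!·2!·1!·3! = 12
prefactor² = (2J+1)·Δ·N² = 3
  k=0: +1/(0!·0!·1!·1!·0!·2!) = 1/2
Σ = 1/2  ⇒  CG² = 3·1/2² = 3/4
CG = +√(3/4) = +0.866025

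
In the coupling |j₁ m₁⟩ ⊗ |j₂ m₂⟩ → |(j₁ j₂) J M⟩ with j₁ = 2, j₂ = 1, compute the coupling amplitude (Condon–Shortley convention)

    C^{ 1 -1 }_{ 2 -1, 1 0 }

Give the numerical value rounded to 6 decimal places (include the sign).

j₁+j₂−J=2  J+j₁−j₂=2  J−j₁+j₂=0  j₁+j₂+J+1=5
(j₁±m₁, j₂±m₂, J±M) = (1,3,1,1,0,2)
P² = 6/5
sum k=1..1:
  [1] −1/2 = -1/2
S = -1/2
C² = P²·S² = 3/10 ; C = -0.547723

-0.547723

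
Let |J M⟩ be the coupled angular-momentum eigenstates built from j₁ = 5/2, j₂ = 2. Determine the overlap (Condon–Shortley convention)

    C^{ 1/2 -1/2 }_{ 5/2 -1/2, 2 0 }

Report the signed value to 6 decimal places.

triangle: 4!·1!·0!/6! = 24/720
(j±m)!: 2!·3!·2!·2!·0!·1! = 48
prefactor² = (2J+1)·Δ·N² = 16/5
  k=2: +1/(2!·2!·1!·0!·0!·0!) = 1/4
Σ = 1/4  ⇒  CG² = 16/5·1/4² = 1/5
CG = +√(1/5) = +0.447214

+0.447214  (= +√(1/5))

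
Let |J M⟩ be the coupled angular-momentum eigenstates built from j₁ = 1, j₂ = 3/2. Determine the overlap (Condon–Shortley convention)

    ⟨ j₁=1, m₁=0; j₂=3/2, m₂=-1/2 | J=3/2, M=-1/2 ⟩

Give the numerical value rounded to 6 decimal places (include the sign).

+√(1/15) ≈ +0.258199

j₁+j₂−J=1  J+j₁−j₂=1  J−j₁+j₂=2  j₁+j₂+J+1=5
(j₁±m₁, j₂±m₂, J±M) = (1,1,1,2,1,2)
P² = 4/15
sum k=0..1:
  [0] +1/1 = 1
  [1] −1/2 = -1/2
S = 1/2
C² = P²·S² = 1/15 ; C = +0.258199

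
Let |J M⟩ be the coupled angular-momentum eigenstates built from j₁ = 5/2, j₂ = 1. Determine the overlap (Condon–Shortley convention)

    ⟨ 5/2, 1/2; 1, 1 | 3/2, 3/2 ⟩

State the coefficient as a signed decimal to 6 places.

+0.258199  (= +√(1/15))

j₁+j₂−J=2  J+j₁−j₂=3  J−j₁+j₂=0  j₁+j₂+J+1=6
(j₁±m₁, j₂±m₂, J±M) = (3,2,2,0,3,0)
P² = 48/5
sum k=2..2:
  [2] +1/12 = 1/12
S = 1/12
C² = P²·S² = 1/15 ; C = +0.258199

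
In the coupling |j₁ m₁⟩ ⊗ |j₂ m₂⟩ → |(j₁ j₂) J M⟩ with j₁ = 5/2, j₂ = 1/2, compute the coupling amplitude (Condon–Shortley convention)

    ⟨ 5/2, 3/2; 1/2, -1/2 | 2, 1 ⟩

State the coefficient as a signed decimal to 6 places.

j₁+j₂−J=1  J+j₁−j₂=4  J−j₁+j₂=0  j₁+j₂+J+1=6
(j₁±m₁, j₂±m₂, J±M) = (4,1,0,1,3,1)
P² = 24
sum k=0..0:
  [0] +1/6 = 1/6
S = 1/6
C² = P²·S² = 2/3 ; C = +0.816497

+0.816497  (= +√(2/3))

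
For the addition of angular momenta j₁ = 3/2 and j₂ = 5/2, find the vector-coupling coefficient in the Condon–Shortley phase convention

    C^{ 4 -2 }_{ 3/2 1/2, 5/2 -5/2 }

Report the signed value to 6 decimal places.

+√(3/28) ≈ +0.327327

√[9·0!3!5!/9! · 2!1!0!5!2!6!] = √(43200/7)
  +(−1)^0/∏(0,0,1,0,2,5)! = 1/240  (running 1/240)
⟨..|..⟩ = √(43200/7)·(1/240) = +0.327327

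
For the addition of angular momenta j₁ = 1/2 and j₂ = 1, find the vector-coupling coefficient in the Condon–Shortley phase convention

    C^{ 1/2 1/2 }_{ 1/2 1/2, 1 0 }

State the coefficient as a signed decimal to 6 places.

√[2·1!0!1!/3! · 1!0!1!1!1!0!] = √(1/3)
  +(−1)^0/∏(0,1,0,1,0,0)! = 1  (running 1)
⟨..|..⟩ = √(1/3)·(1) = +0.577350

+0.577350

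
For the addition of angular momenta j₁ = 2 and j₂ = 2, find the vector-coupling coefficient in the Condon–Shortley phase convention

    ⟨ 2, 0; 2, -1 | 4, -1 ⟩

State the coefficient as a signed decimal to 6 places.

triangle: 0!*4!*4!/9! = 576/362880
(j±m)!: 2!*2!*1!*3!*3!*5! = 17280
prefactor² = (2J+1)*Δ*N² = 1728/7
  k=0: +1/(0!*0!*2!*1!*2!*3!) = 1/24
Σ = 1/24  ⇒  CG² = 1728/7*1/24² = 3/7
CG = +√(3/7) = +0.654654

+0.654654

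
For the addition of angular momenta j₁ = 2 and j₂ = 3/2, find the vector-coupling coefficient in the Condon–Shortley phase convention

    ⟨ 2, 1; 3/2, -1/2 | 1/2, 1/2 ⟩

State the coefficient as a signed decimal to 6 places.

triangle: 3!*1!*0!/5! = 6/120
(j±m)!: 3!*1!*1!*2!*1!*0! = 12
prefactor² = (2J+1)*Δ*N² = 6/5
  k=1: −1/(1!*2!*0!*0!*1!*0!) = -1/2
Σ = -1/2  ⇒  CG² = 6/5*(-1/2)² = 3/10
CG = −√(3/10) = -0.547723

−√(3/10) = -0.547723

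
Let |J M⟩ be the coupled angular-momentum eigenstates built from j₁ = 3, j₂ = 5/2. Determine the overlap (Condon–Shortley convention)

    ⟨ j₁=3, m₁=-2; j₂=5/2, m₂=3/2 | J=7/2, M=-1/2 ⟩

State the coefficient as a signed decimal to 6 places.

j₁+j₂−J=2  J+j₁−j₂=4  J−j₁+j₂=3  j₁+j₂+J+1=10
(j₁±m₁, j₂±m₂, J±M) = (1,5,4,1,3,4)
P² = 9216/35
sum k=1..2:
  [1] −1/144 = -1/144
  [2] +1/24 = 1/24
S = 5/144
C² = P²·S² = 20/63 ; C = +0.563436

+√(20/63) ≈ +0.563436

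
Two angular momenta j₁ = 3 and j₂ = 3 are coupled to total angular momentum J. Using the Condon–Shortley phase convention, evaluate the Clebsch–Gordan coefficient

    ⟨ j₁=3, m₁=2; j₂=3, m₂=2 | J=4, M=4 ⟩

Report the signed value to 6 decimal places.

√[9·2!4!4!/11! · 5!1!5!1!8!0!] = √(1658880/11)
  +(−1)^1/∏(1,1,0,4,4,0)! = -1/576  (running -1/576)
⟨..|..⟩ = √(1658880/11)·(-1/576) = -0.674200

−√(5/11) = -0.674200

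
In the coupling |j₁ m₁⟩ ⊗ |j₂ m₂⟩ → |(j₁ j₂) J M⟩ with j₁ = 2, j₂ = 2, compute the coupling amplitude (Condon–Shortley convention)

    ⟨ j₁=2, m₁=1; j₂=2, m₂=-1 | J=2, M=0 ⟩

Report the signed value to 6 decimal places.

j₁+j₂−J=2  J+j₁−j₂=2  J−j₁+j₂=2  j₁+j₂+J+1=7
(j₁±m₁, j₂±m₂, J±M) = (3,1,1,3,2,2)
P² = 8/7
sum k=0..1:
  [0] +1/2 = 1/2
  [1] −1/4 = -1/4
S = 1/4
C² = P²·S² = 1/14 ; C = +0.267261

+√(1/14) = +0.267261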